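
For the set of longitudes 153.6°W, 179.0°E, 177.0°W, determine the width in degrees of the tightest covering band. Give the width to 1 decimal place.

27.4°

Sort the longitudes: -177.0°, -153.6°, +179.0°.
Eastward gaps between consecutive values (wrapping around): 23.4°, 332.6°, 4.0°.
Largest gap = 332.6° ⇒ minimal covering band is its complement: 360° − 332.6° = 27.4°.
Band runs from +179.0° eastward to -153.6°, crossing the antimeridian.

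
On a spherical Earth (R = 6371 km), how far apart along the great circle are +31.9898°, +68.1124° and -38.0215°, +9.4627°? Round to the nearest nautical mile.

Δλ = 9.4627 − 68.1124 = -58.6497°.
Δφ = -38.0215 − 31.9898 = -70.0113°.
a = sin²(Δφ/2) + cos φ₁ · cos φ₂ · sin²(Δλ/2) = 0.489349.
c = 2·atan2(√a, √(1−a)) = 1.54949 rad → d = 6371·c ≈ 9871.81 km ≈ 5330.35 nmi.

5330 nmi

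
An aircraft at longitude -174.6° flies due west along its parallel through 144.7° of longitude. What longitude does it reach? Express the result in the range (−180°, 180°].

+40.7°

Start at -174.6°; shift −144.7° → -319.3°.
-319.3° lies outside (−180°, 180°]; add 360° → +40.7°.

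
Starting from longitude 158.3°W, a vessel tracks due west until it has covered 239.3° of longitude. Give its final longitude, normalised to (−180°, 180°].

Start at -158.3°; shift −239.3° → -397.6°.
-397.6° lies outside (−180°, 180°]; add 360° → -37.6°.

37.6°W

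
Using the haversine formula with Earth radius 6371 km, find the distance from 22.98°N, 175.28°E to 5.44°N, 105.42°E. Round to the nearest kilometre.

7712 km

Δλ = 105.42 − 175.28 = -69.86°.
Δφ = 5.44 − 22.98 = -17.54°.
a = sin²(Δφ/2) + cos φ₁ · cos φ₂ · sin²(Δλ/2) = 0.323712.
c = 2·atan2(√a, √(1−a)) = 1.21047 rad → d = 6371·c ≈ 7711.93 km.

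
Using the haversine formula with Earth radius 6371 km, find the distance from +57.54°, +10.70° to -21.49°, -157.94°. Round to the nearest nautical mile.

Δλ = -157.94 − 10.70 = -168.64°.
Δφ = -21.49 − 57.54 = -79.03°.
a = sin²(Δφ/2) + cos φ₁ · cos φ₂ · sin²(Δλ/2) = 0.899360.
c = 2·atan2(√a, √(1−a)) = 2.49596 rad → d = 6371·c ≈ 15901.77 km ≈ 8586.27 nmi.

8586 nmi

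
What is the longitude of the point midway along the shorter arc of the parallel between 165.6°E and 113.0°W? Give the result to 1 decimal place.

153.7°W

Signed shortest Δλ from +165.6° to -113.0° is +81.4°.
Midpoint longitude = +165.6° + (+81.4°)/2 = +165.6° + 40.7° = +206.3°.
Normalise into (−180°, 180°]: -153.7°.
(The naïve average (+165.6 + -113.0)/2 = 26.3° is on the wrong side of the globe.)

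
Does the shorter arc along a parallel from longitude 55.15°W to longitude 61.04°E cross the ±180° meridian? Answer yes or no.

Signed shortest Δλ = ((61.04 − -55.15 + 180) mod 360) − 180 = 116.19°.
Going east by 116.19° from -55.15° reaches +61.04° without touching 180°.

No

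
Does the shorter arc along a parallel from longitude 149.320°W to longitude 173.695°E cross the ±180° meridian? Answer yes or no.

Naïve |173.695 − -149.320| = 323.015° > 180°, so the shorter arc goes the other way round — across 180°.
Signed shortest Δλ = ((173.695 − -149.320 + 180) mod 360) − 180 = -36.985°.
Going west by 36.985° from -149.320° passes through 180° before reaching +173.695°.

Yes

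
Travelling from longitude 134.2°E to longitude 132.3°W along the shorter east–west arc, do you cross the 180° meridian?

Yes

Naïve |-132.3 − 134.2| = 266.5° > 180°, so the shorter arc goes the other way round — across 180°.
Signed shortest Δλ = ((-132.3 − 134.2 + 180) mod 360) − 180 = 93.5°.
Going east by 93.5° from +134.2° passes through 180° before reaching -132.3°.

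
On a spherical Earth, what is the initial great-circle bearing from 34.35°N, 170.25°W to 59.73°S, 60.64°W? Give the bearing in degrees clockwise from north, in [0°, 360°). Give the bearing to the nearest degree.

Δλ = -60.64 − -170.25 = 109.61°.
θ = atan2( sin Δλ · cos φ₂ , cos φ₁ · sin φ₂ − sin φ₁ · cos φ₂ · cos Δλ )
  = atan2(0.47484, -0.61759) = 142.445° → normalised to [0°, 360°): 142.445°.

142°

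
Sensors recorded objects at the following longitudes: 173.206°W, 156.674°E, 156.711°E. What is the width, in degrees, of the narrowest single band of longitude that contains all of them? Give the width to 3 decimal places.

Sort the longitudes: -173.206°, +156.674°, +156.711°.
Eastward gaps between consecutive values (wrapping around): 329.880°, 0.037°, 30.083°.
Largest gap = 329.880° ⇒ minimal covering band is its complement: 360° − 329.880° = 30.120°.
Band runs from +156.674° eastward to -173.206°, crossing the antimeridian.

30.120°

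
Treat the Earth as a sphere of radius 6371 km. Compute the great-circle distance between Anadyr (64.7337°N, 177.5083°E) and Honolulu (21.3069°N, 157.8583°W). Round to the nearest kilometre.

5156 km

Δλ = -157.8583 − 177.5083 = -335.3666°; wrapped into (−180°, 180°]: 24.6334°.
Δφ = 21.3069 − 64.7337 = -43.4268°.
a = sin²(Δφ/2) + cos φ₁ · cos φ₂ · sin²(Δλ/2) = 0.154968.
c = 2·atan2(√a, √(1−a)) = 0.80922 rad → d = 6371·c ≈ 5155.53 km.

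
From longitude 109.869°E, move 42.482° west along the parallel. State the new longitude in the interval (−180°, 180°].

67.387°E

Start at +109.869°; shift −42.482° → +67.387°.
+67.387° already lies in (−180°, 180°].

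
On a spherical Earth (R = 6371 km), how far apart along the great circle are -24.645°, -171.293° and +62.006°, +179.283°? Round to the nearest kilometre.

9672 km

Δλ = 179.283 − -171.293 = 350.576°; wrapped into (−180°, 180°]: -9.424°.
Δφ = 62.006 − -24.645 = 86.651°.
a = sin²(Δφ/2) + cos φ₁ · cos φ₂ · sin²(Δλ/2) = 0.473670.
c = 2·atan2(√a, √(1−a)) = 1.51811 rad → d = 6371·c ≈ 9671.89 km.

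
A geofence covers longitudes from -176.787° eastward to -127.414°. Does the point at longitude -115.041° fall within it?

Band width going east from -176.787° to -127.414°: ((-127.414 − -176.787) mod 360) = 49.373°.
Offset of -115.041° east of the west edge: ((-115.041 − -176.787) mod 360) = 61.746°.
61.746° > 49.373° ⇒ outside.

No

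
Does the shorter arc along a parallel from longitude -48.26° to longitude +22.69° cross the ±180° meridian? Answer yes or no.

Signed shortest Δλ = ((22.69 − -48.26 + 180) mod 360) − 180 = 70.95°.
Going east by 70.95° from -48.26° reaches +22.69° without touching 180°.

No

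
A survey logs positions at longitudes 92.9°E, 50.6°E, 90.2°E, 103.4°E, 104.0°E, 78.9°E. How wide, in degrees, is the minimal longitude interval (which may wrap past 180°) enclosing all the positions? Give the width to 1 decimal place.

53.4°

Sort the longitudes: +50.6°, +78.9°, +90.2°, +92.9°, +103.4°, +104.0°.
Eastward gaps between consecutive values (wrapping around): 28.3°, 11.3°, 2.7°, 10.5°, 0.6°, 306.6°.
Largest gap = 306.6° ⇒ minimal covering band is its complement: 360° − 306.6° = 53.4°.
Band runs from +50.6° eastward to +104.0°.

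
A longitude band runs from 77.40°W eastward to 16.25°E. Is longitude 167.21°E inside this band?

Band width going east from -77.40° to +16.25°: ((16.25 − -77.40) mod 360) = 93.65°.
Offset of +167.21° east of the west edge: ((167.21 − -77.40) mod 360) = 244.61°.
244.61° > 93.65° ⇒ outside.

No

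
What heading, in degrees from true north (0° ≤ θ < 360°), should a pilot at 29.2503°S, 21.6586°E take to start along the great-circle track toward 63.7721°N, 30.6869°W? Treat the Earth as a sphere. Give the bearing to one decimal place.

Δλ = -30.6869 − 21.6586 = -52.3455°.
θ = atan2( sin Δλ · cos φ₂ , cos φ₁ · sin φ₂ − sin φ₁ · cos φ₂ · cos Δλ )
  = atan2(-0.34989, 0.91458) = -20.935° → normalised to [0°, 360°): 339.065°.

339.1°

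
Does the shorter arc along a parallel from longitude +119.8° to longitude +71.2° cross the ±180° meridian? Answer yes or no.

Signed shortest Δλ = ((71.2 − 119.8 + 180) mod 360) − 180 = -48.6°.
Going west by 48.6° from +119.8° reaches +71.2° without touching 180°.

No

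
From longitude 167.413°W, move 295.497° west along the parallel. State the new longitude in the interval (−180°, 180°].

102.910°W

Start at -167.413°; shift −295.497° → -462.910°.
-462.910° lies outside (−180°, 180°]; add 360° → -102.910°.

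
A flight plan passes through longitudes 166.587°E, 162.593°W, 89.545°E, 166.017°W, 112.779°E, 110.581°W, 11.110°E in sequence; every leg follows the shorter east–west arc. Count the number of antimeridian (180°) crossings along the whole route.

Leg 1: +166.587° → -162.593°, shortest Δλ = 30.82° (east) — crosses 180°.
Leg 2: -162.593° → +89.545°, shortest Δλ = -107.862° (west) — crosses 180°.
Leg 3: +89.545° → -166.017°, shortest Δλ = 104.438° (east) — crosses 180°.
Leg 4: -166.017° → +112.779°, shortest Δλ = -81.204° (west) — crosses 180°.
Leg 5: +112.779° → -110.581°, shortest Δλ = 136.64° (east) — crosses 180°.
Leg 6: -110.581° → +11.110°, shortest Δλ = 121.691° (east) — does not cross 180°.
Total crossings: 5.

5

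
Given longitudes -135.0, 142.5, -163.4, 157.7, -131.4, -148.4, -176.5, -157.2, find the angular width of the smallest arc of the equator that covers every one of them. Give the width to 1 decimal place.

86.1°

Sort the longitudes: -176.5°, -163.4°, -157.2°, -148.4°, -135.0°, -131.4°, +142.5°, +157.7°.
Eastward gaps between consecutive values (wrapping around): 13.1°, 6.2°, 8.8°, 13.4°, 3.6°, 273.9°, 15.2°, 25.8°.
Largest gap = 273.9° ⇒ minimal covering band is its complement: 360° − 273.9° = 86.1°.
Band runs from +142.5° eastward to -131.4°, crossing the antimeridian.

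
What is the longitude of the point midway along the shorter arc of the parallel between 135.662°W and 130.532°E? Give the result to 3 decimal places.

Signed shortest Δλ from -135.662° to +130.532° is -93.806°.
Midpoint longitude = -135.662° + (-93.806°)/2 = -135.662° − 46.903° = -182.565°.
Normalise into (−180°, 180°]: +177.435°.
(The naïve average (-135.662 + +130.532)/2 = -2.565° is on the wrong side of the globe.)

177.435°E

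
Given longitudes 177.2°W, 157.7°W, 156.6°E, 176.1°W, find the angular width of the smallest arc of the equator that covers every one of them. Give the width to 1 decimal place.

45.7°

Sort the longitudes: -177.2°, -176.1°, -157.7°, +156.6°.
Eastward gaps between consecutive values (wrapping around): 1.1°, 18.4°, 314.3°, 26.2°.
Largest gap = 314.3° ⇒ minimal covering band is its complement: 360° − 314.3° = 45.7°.
Band runs from +156.6° eastward to -157.7°, crossing the antimeridian.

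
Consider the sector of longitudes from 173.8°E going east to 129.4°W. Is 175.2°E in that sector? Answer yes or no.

Yes

Band width going east from +173.8° to -129.4°: ((-129.4 − 173.8) mod 360) = 56.8°.
Offset of +175.2° east of the west edge: ((175.2 − 173.8) mod 360) = 1.4°.
1.4° ≤ 56.8° ⇒ inside.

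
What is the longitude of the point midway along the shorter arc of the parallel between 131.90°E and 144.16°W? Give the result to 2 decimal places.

173.87°E

Signed shortest Δλ from +131.90° to -144.16° is +83.94°.
Midpoint longitude = +131.90° + (+83.94°)/2 = +131.90° + 41.97° = +173.87°.
(The naïve average (+131.90 + -144.16)/2 = -6.13° is on the wrong side of the globe.)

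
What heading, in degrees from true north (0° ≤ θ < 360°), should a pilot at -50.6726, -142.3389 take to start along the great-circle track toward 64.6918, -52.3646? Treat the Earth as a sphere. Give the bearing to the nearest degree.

Δλ = -52.3646 − -142.3389 = 89.9743°.
θ = atan2( sin Δλ · cos φ₂ , cos φ₁ · sin φ₂ − sin φ₁ · cos φ₂ · cos Δλ )
  = atan2(0.42749, 0.57307) = 36.721° → normalised to [0°, 360°): 36.721°.

37°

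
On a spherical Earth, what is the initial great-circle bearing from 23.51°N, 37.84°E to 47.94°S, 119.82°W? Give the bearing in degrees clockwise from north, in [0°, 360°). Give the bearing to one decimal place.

210.4°

Δλ = -119.82 − 37.84 = -157.66°.
θ = atan2( sin Δλ · cos φ₂ , cos φ₁ · sin φ₂ − sin φ₁ · cos φ₂ · cos Δλ )
  = atan2(-0.25463, -0.43364) = -149.578° → normalised to [0°, 360°): 210.422°.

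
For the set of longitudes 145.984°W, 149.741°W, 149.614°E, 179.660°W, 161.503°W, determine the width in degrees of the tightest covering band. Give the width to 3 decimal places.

64.402°

Sort the longitudes: -179.660°, -161.503°, -149.741°, -145.984°, +149.614°.
Eastward gaps between consecutive values (wrapping around): 18.157°, 11.762°, 3.757°, 295.598°, 30.726°.
Largest gap = 295.598° ⇒ minimal covering band is its complement: 360° − 295.598° = 64.402°.
Band runs from +149.614° eastward to -145.984°, crossing the antimeridian.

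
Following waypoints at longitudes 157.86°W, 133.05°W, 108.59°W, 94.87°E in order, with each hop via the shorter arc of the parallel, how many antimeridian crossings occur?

1

Leg 1: -157.86° → -133.05°, shortest Δλ = 24.81° (east) — does not cross 180°.
Leg 2: -133.05° → -108.59°, shortest Δλ = 24.46° (east) — does not cross 180°.
Leg 3: -108.59° → +94.87°, shortest Δλ = -156.54° (west) — crosses 180°.
Total crossings: 1.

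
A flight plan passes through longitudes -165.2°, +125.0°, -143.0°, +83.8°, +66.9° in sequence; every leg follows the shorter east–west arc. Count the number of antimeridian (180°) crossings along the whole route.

3

Leg 1: -165.2° → +125.0°, shortest Δλ = -69.8° (west) — crosses 180°.
Leg 2: +125.0° → -143.0°, shortest Δλ = 92.0° (east) — crosses 180°.
Leg 3: -143.0° → +83.8°, shortest Δλ = -133.2° (west) — crosses 180°.
Leg 4: +83.8° → +66.9°, shortest Δλ = -16.9° (west) — does not cross 180°.
Total crossings: 3.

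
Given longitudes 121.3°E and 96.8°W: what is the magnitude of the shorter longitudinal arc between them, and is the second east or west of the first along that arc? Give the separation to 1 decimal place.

Raw difference: -96.8 − 121.3 = -218.1°.
Normalise into (−180°, 180°]: -218.1° + 360° = 141.9°.
Positive ⇒ the second point lies to the east; separation 141.9°.

141.9° east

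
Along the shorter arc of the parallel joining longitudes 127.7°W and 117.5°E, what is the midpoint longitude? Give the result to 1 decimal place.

Signed shortest Δλ from -127.7° to +117.5° is -114.8°.
Midpoint longitude = -127.7° + (-114.8°)/2 = -127.7° − 57.4° = -185.1°.
Normalise into (−180°, 180°]: +174.9°.
(The naïve average (-127.7 + +117.5)/2 = -5.1° is on the wrong side of the globe.)

174.9°E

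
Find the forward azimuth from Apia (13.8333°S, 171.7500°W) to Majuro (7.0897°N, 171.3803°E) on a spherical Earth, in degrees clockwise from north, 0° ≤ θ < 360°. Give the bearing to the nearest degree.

320°

Δλ = 171.3803 − -171.7500 = 343.1303°; wrapped into (−180°, 180°]: -16.8697°.
θ = atan2( sin Δλ · cos φ₂ , cos φ₁ · sin φ₂ − sin φ₁ · cos φ₂ · cos Δλ )
  = atan2(-0.28798, 0.34690) = -39.697° → normalised to [0°, 360°): 320.303°.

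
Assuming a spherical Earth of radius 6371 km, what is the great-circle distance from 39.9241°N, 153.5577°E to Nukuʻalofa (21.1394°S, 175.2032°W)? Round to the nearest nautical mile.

Δλ = -175.2032 − 153.5577 = -328.7609°; wrapped into (−180°, 180°]: 31.2391°.
Δφ = -21.1394 − 39.9241 = -61.0635°.
a = sin²(Δφ/2) + cos φ₁ · cos φ₂ · sin²(Δλ/2) = 0.309935.
c = 2·atan2(√a, √(1−a)) = 1.18086 rad → d = 6371·c ≈ 7523.25 km ≈ 4062.23 nmi.

4062 nmi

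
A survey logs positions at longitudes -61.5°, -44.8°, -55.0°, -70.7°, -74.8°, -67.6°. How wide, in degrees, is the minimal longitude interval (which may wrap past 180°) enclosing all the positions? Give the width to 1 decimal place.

Sort the longitudes: -74.8°, -70.7°, -67.6°, -61.5°, -55.0°, -44.8°.
Eastward gaps between consecutive values (wrapping around): 4.1°, 3.1°, 6.1°, 6.5°, 10.2°, 330.0°.
Largest gap = 330.0° ⇒ minimal covering band is its complement: 360° − 330.0° = 30.0°.
Band runs from -74.8° eastward to -44.8°.

30.0°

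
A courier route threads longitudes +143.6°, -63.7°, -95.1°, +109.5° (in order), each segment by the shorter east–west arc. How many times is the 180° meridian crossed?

2

Leg 1: +143.6° → -63.7°, shortest Δλ = 152.7° (east) — crosses 180°.
Leg 2: -63.7° → -95.1°, shortest Δλ = -31.4° (west) — does not cross 180°.
Leg 3: -95.1° → +109.5°, shortest Δλ = -155.4° (west) — crosses 180°.
Total crossings: 2.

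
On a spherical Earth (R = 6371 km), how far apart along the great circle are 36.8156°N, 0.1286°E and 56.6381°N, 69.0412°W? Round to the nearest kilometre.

Δλ = -69.0412 − 0.1286 = -69.1698°.
Δφ = 56.6381 − 36.8156 = 19.8225°.
a = sin²(Δφ/2) + cos φ₁ · cos φ₂ · sin²(Δλ/2) = 0.171476.
c = 2·atan2(√a, √(1−a)) = 0.85390 rad → d = 6371·c ≈ 5440.19 km.

5440 km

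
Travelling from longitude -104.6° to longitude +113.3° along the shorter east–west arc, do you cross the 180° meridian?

Naïve |113.3 − -104.6| = 217.9° > 180°, so the shorter arc goes the other way round — across 180°.
Signed shortest Δλ = ((113.3 − -104.6 + 180) mod 360) − 180 = -142.1°.
Going west by 142.1° from -104.6° passes through 180° before reaching +113.3°.

Yes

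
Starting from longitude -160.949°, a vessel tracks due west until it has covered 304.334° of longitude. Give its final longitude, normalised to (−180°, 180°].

-105.283°

Start at -160.949°; shift −304.334° → -465.283°.
-465.283° lies outside (−180°, 180°]; add 360° → -105.283°.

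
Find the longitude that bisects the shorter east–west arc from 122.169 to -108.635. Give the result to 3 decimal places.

-173.233°

Signed shortest Δλ from +122.169° to -108.635° is +129.196°.
Midpoint longitude = +122.169° + (+129.196°)/2 = +122.169° + 64.598° = +186.767°.
Normalise into (−180°, 180°]: -173.233°.
(The naïve average (+122.169 + -108.635)/2 = 6.767° is on the wrong side of the globe.)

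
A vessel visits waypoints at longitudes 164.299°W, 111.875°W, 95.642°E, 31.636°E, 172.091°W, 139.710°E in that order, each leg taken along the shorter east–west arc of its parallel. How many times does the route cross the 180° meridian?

Leg 1: -164.299° → -111.875°, shortest Δλ = 52.424° (east) — does not cross 180°.
Leg 2: -111.875° → +95.642°, shortest Δλ = -152.483° (west) — crosses 180°.
Leg 3: +95.642° → +31.636°, shortest Δλ = -64.006° (west) — does not cross 180°.
Leg 4: +31.636° → -172.091°, shortest Δλ = 156.273° (east) — crosses 180°.
Leg 5: -172.091° → +139.710°, shortest Δλ = -48.199° (west) — crosses 180°.
Total crossings: 3.

3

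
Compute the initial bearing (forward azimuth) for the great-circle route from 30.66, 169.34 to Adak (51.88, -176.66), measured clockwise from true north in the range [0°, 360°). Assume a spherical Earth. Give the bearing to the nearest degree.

22°

Δλ = -176.66 − 169.34 = -346.00°; wrapped into (−180°, 180°]: 14.00°.
θ = atan2( sin Δλ · cos φ₂ , cos φ₁ · sin φ₂ − sin φ₁ · cos φ₂ · cos Δλ )
  = atan2(0.14934, 0.37130) = 21.910° → normalised to [0°, 360°): 21.910°.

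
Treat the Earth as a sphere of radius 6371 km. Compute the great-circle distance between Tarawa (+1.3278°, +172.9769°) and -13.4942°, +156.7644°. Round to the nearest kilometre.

2431 km

Δλ = 156.7644 − 172.9769 = -16.2125°.
Δφ = -13.4942 − 1.3278 = -14.8220°.
a = sin²(Δφ/2) + cos φ₁ · cos φ₂ · sin²(Δλ/2) = 0.035967.
c = 2·atan2(√a, √(1−a)) = 0.38161 rad → d = 6371·c ≈ 2431.24 km.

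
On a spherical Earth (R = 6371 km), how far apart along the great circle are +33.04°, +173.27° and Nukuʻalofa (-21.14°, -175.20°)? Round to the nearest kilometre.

6148 km

Δλ = -175.20 − 173.27 = -348.47°; wrapped into (−180°, 180°]: 11.53°.
Δφ = -21.14 − 33.04 = -54.18°.
a = sin²(Δφ/2) + cos φ₁ · cos φ₂ · sin²(Δλ/2) = 0.215269.
c = 2·atan2(√a, √(1−a)) = 0.96494 rad → d = 6371·c ≈ 6147.66 km.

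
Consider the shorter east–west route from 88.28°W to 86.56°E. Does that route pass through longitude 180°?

No

Signed shortest Δλ = ((86.56 − -88.28 + 180) mod 360) − 180 = 174.84°.
Going east by 174.84° from -88.28° reaches +86.56° without touching 180°.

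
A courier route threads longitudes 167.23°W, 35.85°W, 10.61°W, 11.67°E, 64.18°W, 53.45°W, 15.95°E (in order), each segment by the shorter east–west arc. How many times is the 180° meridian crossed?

0

Leg 1: -167.23° → -35.85°, shortest Δλ = 131.38° (east) — does not cross 180°.
Leg 2: -35.85° → -10.61°, shortest Δλ = 25.24° (east) — does not cross 180°.
Leg 3: -10.61° → +11.67°, shortest Δλ = 22.28° (east) — does not cross 180°.
Leg 4: +11.67° → -64.18°, shortest Δλ = -75.85° (west) — does not cross 180°.
Leg 5: -64.18° → -53.45°, shortest Δλ = 10.73° (east) — does not cross 180°.
Leg 6: -53.45° → +15.95°, shortest Δλ = 69.4° (east) — does not cross 180°.
Total crossings: 0.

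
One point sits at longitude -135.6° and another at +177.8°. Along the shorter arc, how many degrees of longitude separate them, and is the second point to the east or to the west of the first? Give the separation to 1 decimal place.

46.6° west

Raw difference: 177.8 − -135.6 = 313.4°.
Normalise into (−180°, 180°]: 313.4° − 360° = -46.6°.
Negative ⇒ the second point lies to the west; separation 46.6°.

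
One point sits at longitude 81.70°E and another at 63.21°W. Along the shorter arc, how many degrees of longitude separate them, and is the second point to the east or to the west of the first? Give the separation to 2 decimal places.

Raw difference: -63.21 − 81.70 = -144.91°.
Normalise into (−180°, 180°]: -144.91° stays -144.91°.
Negative ⇒ the second point lies to the west; separation 144.91°.

144.91° west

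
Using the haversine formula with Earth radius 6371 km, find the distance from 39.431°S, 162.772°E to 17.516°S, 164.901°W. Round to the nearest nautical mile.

Δλ = -164.901 − 162.772 = -327.673°; wrapped into (−180°, 180°]: 32.327°.
Δφ = -17.516 − -39.431 = 21.915°.
a = sin²(Δφ/2) + cos φ₁ · cos φ₂ · sin²(Δλ/2) = 0.093212.
c = 2·atan2(√a, √(1−a)) = 0.62052 rad → d = 6371·c ≈ 3953.33 km ≈ 2134.63 nmi.

2135 nmi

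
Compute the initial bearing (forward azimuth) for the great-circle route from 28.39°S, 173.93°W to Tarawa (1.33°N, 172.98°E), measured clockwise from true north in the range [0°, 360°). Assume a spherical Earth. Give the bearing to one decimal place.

Δλ = 172.98 − -173.93 = 346.91°; wrapped into (−180°, 180°]: -13.09°.
θ = atan2( sin Δλ · cos φ₂ , cos φ₁ · sin φ₂ − sin φ₁ · cos φ₂ · cos Δλ )
  = atan2(-0.22642, 0.48341) = -25.098° → normalised to [0°, 360°): 334.902°.

334.9°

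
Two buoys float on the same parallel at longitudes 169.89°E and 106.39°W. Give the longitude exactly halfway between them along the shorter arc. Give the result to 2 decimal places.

148.25°W

Signed shortest Δλ from +169.89° to -106.39° is +83.72°.
Midpoint longitude = +169.89° + (+83.72°)/2 = +169.89° + 41.86° = +211.75°.
Normalise into (−180°, 180°]: -148.25°.
(The naïve average (+169.89 + -106.39)/2 = 31.75° is on the wrong side of the globe.)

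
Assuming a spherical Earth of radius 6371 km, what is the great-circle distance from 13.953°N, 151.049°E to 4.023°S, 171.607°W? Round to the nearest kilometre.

Δλ = -171.607 − 151.049 = -322.656°; wrapped into (−180°, 180°]: 37.344°.
Δφ = -4.023 − 13.953 = -17.976°.
a = sin²(Δφ/2) + cos φ₁ · cos φ₂ · sin²(Δλ/2) = 0.123634.
c = 2·atan2(√a, √(1−a)) = 0.71859 rad → d = 6371·c ≈ 4578.16 km.

4578 km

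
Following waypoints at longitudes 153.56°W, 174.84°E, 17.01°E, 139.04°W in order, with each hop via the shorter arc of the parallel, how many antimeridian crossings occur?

1

Leg 1: -153.56° → +174.84°, shortest Δλ = -31.6° (west) — crosses 180°.
Leg 2: +174.84° → +17.01°, shortest Δλ = -157.83° (west) — does not cross 180°.
Leg 3: +17.01° → -139.04°, shortest Δλ = -156.05° (west) — does not cross 180°.
Total crossings: 1.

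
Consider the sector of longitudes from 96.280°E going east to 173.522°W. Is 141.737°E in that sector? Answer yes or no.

Yes

Band width going east from +96.280° to -173.522°: ((-173.522 − 96.280) mod 360) = 90.198°.
Offset of +141.737° east of the west edge: ((141.737 − 96.280) mod 360) = 45.457°.
45.457° ≤ 90.198° ⇒ inside.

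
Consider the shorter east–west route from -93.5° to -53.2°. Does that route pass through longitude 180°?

Signed shortest Δλ = ((-53.2 − -93.5 + 180) mod 360) − 180 = 40.3°.
Going east by 40.3° from -93.5° reaches -53.2° without touching 180°.

No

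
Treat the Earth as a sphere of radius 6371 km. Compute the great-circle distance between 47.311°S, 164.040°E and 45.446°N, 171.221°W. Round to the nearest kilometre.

Δλ = -171.221 − 164.040 = -335.261°; wrapped into (−180°, 180°]: 24.739°.
Δφ = 45.446 − -47.311 = 92.757°.
a = sin²(Δφ/2) + cos φ₁ · cos φ₂ · sin²(Δλ/2) = 0.545878.
c = 2·atan2(√a, √(1−a)) = 1.66268 rad → d = 6371·c ≈ 10592.95 km.

10593 km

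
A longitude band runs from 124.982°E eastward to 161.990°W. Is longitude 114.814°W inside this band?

No

Band width going east from +124.982° to -161.990°: ((-161.990 − 124.982) mod 360) = 73.028°.
Offset of -114.814° east of the west edge: ((-114.814 − 124.982) mod 360) = 120.204°.
120.204° > 73.028° ⇒ outside.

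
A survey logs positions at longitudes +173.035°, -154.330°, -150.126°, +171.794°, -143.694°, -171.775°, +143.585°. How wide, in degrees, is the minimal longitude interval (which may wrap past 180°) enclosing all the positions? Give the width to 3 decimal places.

72.721°

Sort the longitudes: -171.775°, -154.330°, -150.126°, -143.694°, +143.585°, +171.794°, +173.035°.
Eastward gaps between consecutive values (wrapping around): 17.445°, 4.204°, 6.432°, 287.279°, 28.209°, 1.241°, 15.190°.
Largest gap = 287.279° ⇒ minimal covering band is its complement: 360° − 287.279° = 72.721°.
Band runs from +143.585° eastward to -143.694°, crossing the antimeridian.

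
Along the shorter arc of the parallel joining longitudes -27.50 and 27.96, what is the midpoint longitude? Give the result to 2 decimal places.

+0.23°

Signed shortest Δλ from -27.50° to +27.96° is +55.46°.
Midpoint longitude = -27.50° + (+55.46°)/2 = -27.50° + 27.73° = +0.23°.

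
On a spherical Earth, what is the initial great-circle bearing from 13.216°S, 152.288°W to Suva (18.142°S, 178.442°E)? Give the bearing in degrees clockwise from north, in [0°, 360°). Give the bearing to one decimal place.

256.3°

Δλ = 178.442 − -152.288 = 330.730°; wrapped into (−180°, 180°]: -29.270°.
θ = atan2( sin Δλ · cos φ₂ , cos φ₁ · sin φ₂ − sin φ₁ · cos φ₂ · cos Δλ )
  = atan2(-0.46462, -0.11361) = -103.740° → normalised to [0°, 360°): 256.260°.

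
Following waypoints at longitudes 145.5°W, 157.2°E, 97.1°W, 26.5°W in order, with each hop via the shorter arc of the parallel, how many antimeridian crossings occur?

2

Leg 1: -145.5° → +157.2°, shortest Δλ = -57.3° (west) — crosses 180°.
Leg 2: +157.2° → -97.1°, shortest Δλ = 105.7° (east) — crosses 180°.
Leg 3: -97.1° → -26.5°, shortest Δλ = 70.6° (east) — does not cross 180°.
Total crossings: 2.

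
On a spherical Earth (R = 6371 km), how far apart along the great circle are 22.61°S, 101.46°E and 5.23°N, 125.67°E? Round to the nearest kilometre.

4063 km

Δλ = 125.67 − 101.46 = 24.21°.
Δφ = 5.23 − -22.61 = 27.84°.
a = sin²(Δφ/2) + cos φ₁ · cos φ₂ · sin²(Δλ/2) = 0.098299.
c = 2·atan2(√a, √(1−a)) = 0.63781 rad → d = 6371·c ≈ 4063.49 km.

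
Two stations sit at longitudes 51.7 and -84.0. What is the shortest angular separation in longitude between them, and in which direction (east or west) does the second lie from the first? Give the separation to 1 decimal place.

Raw difference: -84.0 − 51.7 = -135.7°.
Normalise into (−180°, 180°]: -135.7° stays -135.7°.
Negative ⇒ the second point lies to the west; separation 135.7°.

135.7° west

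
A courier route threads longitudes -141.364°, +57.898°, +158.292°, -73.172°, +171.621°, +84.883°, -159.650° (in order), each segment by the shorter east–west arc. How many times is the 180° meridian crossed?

4

Leg 1: -141.364° → +57.898°, shortest Δλ = -160.738° (west) — crosses 180°.
Leg 2: +57.898° → +158.292°, shortest Δλ = 100.394° (east) — does not cross 180°.
Leg 3: +158.292° → -73.172°, shortest Δλ = 128.536° (east) — crosses 180°.
Leg 4: -73.172° → +171.621°, shortest Δλ = -115.207° (west) — crosses 180°.
Leg 5: +171.621° → +84.883°, shortest Δλ = -86.738° (west) — does not cross 180°.
Leg 6: +84.883° → -159.650°, shortest Δλ = 115.467° (east) — crosses 180°.
Total crossings: 4.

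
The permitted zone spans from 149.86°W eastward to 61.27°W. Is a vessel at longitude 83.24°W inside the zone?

Band width going east from -149.86° to -61.27°: ((-61.27 − -149.86) mod 360) = 88.59°.
Offset of -83.24° east of the west edge: ((-83.24 − -149.86) mod 360) = 66.62°.
66.62° ≤ 88.59° ⇒ inside.

Yes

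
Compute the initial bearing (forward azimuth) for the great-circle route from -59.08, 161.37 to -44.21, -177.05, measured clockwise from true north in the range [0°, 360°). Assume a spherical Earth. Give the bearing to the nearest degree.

51°

Δλ = -177.05 − 161.37 = -338.42°; wrapped into (−180°, 180°]: 21.58°.
θ = atan2( sin Δλ · cos φ₂ , cos φ₁ · sin φ₂ − sin φ₁ · cos φ₂ · cos Δλ )
  = atan2(0.26363, 0.21352) = 50.995° → normalised to [0°, 360°): 50.995°.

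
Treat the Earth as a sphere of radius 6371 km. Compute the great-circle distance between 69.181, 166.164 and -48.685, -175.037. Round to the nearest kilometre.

13197 km

Δλ = -175.037 − 166.164 = -341.201°; wrapped into (−180°, 180°]: 18.799°.
Δφ = -48.685 − 69.181 = -117.866°.
a = sin²(Δφ/2) + cos φ₁ · cos φ₂ · sin²(Δλ/2) = 0.739961.
c = 2·atan2(√a, √(1−a)) = 2.07136 rad → d = 6371·c ≈ 13196.65 km.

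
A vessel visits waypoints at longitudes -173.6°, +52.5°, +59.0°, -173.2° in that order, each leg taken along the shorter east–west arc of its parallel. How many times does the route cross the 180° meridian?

2

Leg 1: -173.6° → +52.5°, shortest Δλ = -133.9° (west) — crosses 180°.
Leg 2: +52.5° → +59.0°, shortest Δλ = 6.5° (east) — does not cross 180°.
Leg 3: +59.0° → -173.2°, shortest Δλ = 127.8° (east) — crosses 180°.
Total crossings: 2.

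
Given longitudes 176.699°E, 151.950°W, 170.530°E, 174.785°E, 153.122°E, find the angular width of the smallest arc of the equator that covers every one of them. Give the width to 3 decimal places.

54.928°

Sort the longitudes: -151.950°, +153.122°, +170.530°, +174.785°, +176.699°.
Eastward gaps between consecutive values (wrapping around): 305.072°, 17.408°, 4.255°, 1.914°, 31.351°.
Largest gap = 305.072° ⇒ minimal covering band is its complement: 360° − 305.072° = 54.928°.
Band runs from +153.122° eastward to -151.950°, crossing the antimeridian.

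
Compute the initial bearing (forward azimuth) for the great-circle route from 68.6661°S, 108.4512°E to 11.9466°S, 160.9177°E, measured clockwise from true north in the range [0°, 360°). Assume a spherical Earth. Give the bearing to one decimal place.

Δλ = 160.9177 − 108.4512 = 52.4665°.
θ = atan2( sin Δλ · cos φ₂ , cos φ₁ · sin φ₂ − sin φ₁ · cos φ₂ · cos Δλ )
  = atan2(0.77582, 0.47988) = 58.261° → normalised to [0°, 360°): 58.261°.

58.3°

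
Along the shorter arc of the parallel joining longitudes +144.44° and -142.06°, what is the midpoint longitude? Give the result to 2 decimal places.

-178.81°

Signed shortest Δλ from +144.44° to -142.06° is +73.50°.
Midpoint longitude = +144.44° + (+73.50°)/2 = +144.44° + 36.75° = +181.19°.
Normalise into (−180°, 180°]: -178.81°.
(The naïve average (+144.44 + -142.06)/2 = 1.19° is on the wrong side of the globe.)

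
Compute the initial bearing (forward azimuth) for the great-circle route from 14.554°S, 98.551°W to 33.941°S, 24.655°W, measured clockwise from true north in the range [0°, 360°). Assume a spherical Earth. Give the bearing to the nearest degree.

Δλ = -24.655 − -98.551 = 73.896°.
θ = atan2( sin Δλ · cos φ₂ , cos φ₁ · sin φ₂ − sin φ₁ · cos φ₂ · cos Δλ )
  = atan2(0.79706, -0.48260) = 121.194° → normalised to [0°, 360°): 121.194°.

121°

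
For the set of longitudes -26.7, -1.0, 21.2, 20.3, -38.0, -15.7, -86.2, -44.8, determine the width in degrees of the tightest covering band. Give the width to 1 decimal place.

Sort the longitudes: -86.2°, -44.8°, -38.0°, -26.7°, -15.7°, -1.0°, +20.3°, +21.2°.
Eastward gaps between consecutive values (wrapping around): 41.4°, 6.8°, 11.3°, 11.0°, 14.7°, 21.3°, 0.9°, 252.6°.
Largest gap = 252.6° ⇒ minimal covering band is its complement: 360° − 252.6° = 107.4°.
Band runs from -86.2° eastward to +21.2°.

107.4°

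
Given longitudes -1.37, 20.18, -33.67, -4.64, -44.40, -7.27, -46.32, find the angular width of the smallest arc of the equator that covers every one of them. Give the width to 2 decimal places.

Sort the longitudes: -46.32°, -44.40°, -33.67°, -7.27°, -4.64°, -1.37°, +20.18°.
Eastward gaps between consecutive values (wrapping around): 1.92°, 10.73°, 26.40°, 2.63°, 3.27°, 21.55°, 293.50°.
Largest gap = 293.50° ⇒ minimal covering band is its complement: 360° − 293.50° = 66.50°.
Band runs from -46.32° eastward to +20.18°.

66.50°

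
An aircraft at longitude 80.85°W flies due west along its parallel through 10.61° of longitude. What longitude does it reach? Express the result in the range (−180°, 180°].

Start at -80.85°; shift −10.61° → -91.46°.
-91.46° already lies in (−180°, 180°].

91.46°W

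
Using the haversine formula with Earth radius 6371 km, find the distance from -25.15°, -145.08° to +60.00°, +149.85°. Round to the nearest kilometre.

Δλ = 149.85 − -145.08 = 294.93°; wrapped into (−180°, 180°]: -65.07°.
Δφ = 60.00 − -25.15 = 85.15°.
a = sin²(Δφ/2) + cos φ₁ · cos φ₂ · sin²(Δλ/2) = 0.588638.
c = 2·atan2(√a, √(1−a)) = 1.74901 rad → d = 6371·c ≈ 11142.97 km.

11143 km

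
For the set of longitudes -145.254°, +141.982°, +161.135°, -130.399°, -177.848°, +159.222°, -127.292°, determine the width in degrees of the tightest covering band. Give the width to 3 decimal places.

90.726°

Sort the longitudes: -177.848°, -145.254°, -130.399°, -127.292°, +141.982°, +159.222°, +161.135°.
Eastward gaps between consecutive values (wrapping around): 32.594°, 14.855°, 3.107°, 269.274°, 17.240°, 1.913°, 21.017°.
Largest gap = 269.274° ⇒ minimal covering band is its complement: 360° − 269.274° = 90.726°.
Band runs from +141.982° eastward to -127.292°, crossing the antimeridian.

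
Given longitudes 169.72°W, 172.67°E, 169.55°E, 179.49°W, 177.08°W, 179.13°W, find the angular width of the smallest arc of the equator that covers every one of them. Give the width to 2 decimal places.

20.73°

Sort the longitudes: -179.49°, -179.13°, -177.08°, -169.72°, +169.55°, +172.67°.
Eastward gaps between consecutive values (wrapping around): 0.36°, 2.05°, 7.36°, 339.27°, 3.12°, 7.84°.
Largest gap = 339.27° ⇒ minimal covering band is its complement: 360° − 339.27° = 20.73°.
Band runs from +169.55° eastward to -169.72°, crossing the antimeridian.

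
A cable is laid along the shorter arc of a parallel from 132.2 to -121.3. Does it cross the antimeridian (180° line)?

Yes

Naïve |-121.3 − 132.2| = 253.5° > 180°, so the shorter arc goes the other way round — across 180°.
Signed shortest Δλ = ((-121.3 − 132.2 + 180) mod 360) − 180 = 106.5°.
Going east by 106.5° from +132.2° passes through 180° before reaching -121.3°.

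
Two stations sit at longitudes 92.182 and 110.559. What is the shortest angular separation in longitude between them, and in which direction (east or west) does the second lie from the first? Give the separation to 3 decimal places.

18.377° east

Raw difference: 110.559 − 92.182 = 18.377°.
Normalise into (−180°, 180°]: 18.377° stays 18.377°.
Positive ⇒ the second point lies to the east; separation 18.377°.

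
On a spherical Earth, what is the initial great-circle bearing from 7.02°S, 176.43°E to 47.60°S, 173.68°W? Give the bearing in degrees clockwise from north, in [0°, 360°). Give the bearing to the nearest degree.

170°

Δλ = -173.68 − 176.43 = -350.11°; wrapped into (−180°, 180°]: 9.89°.
θ = atan2( sin Δλ · cos φ₂ , cos φ₁ · sin φ₂ − sin φ₁ · cos φ₂ · cos Δλ )
  = atan2(0.11582, -0.65173) = 169.923° → normalised to [0°, 360°): 169.923°.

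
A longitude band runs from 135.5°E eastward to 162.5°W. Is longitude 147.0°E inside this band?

Band width going east from +135.5° to -162.5°: ((-162.5 − 135.5) mod 360) = 62.0°.
Offset of +147.0° east of the west edge: ((147.0 − 135.5) mod 360) = 11.5°.
11.5° ≤ 62.0° ⇒ inside.

Yes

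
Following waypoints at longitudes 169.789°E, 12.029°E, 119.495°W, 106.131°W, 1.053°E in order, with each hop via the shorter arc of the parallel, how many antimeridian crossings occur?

0

Leg 1: +169.789° → +12.029°, shortest Δλ = -157.76° (west) — does not cross 180°.
Leg 2: +12.029° → -119.495°, shortest Δλ = -131.524° (west) — does not cross 180°.
Leg 3: -119.495° → -106.131°, shortest Δλ = 13.364° (east) — does not cross 180°.
Leg 4: -106.131° → +1.053°, shortest Δλ = 107.184° (east) — does not cross 180°.
Total crossings: 0.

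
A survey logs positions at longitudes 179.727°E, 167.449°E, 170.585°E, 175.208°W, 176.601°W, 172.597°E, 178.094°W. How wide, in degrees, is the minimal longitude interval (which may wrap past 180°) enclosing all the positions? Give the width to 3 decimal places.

Sort the longitudes: -178.094°, -176.601°, -175.208°, +167.449°, +170.585°, +172.597°, +179.727°.
Eastward gaps between consecutive values (wrapping around): 1.493°, 1.393°, 342.657°, 3.136°, 2.012°, 7.130°, 2.179°.
Largest gap = 342.657° ⇒ minimal covering band is its complement: 360° − 342.657° = 17.343°.
Band runs from +167.449° eastward to -175.208°, crossing the antimeridian.

17.343°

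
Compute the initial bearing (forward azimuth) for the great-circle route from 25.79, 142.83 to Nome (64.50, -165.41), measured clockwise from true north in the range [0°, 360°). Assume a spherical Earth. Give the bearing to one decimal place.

25.9°

Δλ = -165.41 − 142.83 = -308.24°; wrapped into (−180°, 180°]: 51.76°.
θ = atan2( sin Δλ · cos φ₂ , cos φ₁ · sin φ₂ − sin φ₁ · cos φ₂ · cos Δλ )
  = atan2(0.33813, 0.69675) = 25.887° → normalised to [0°, 360°): 25.887°.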